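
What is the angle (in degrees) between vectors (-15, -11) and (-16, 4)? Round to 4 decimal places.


dot = -15*-16 + -11*4 = 196
|u| = 18.6011, |v| = 16.4924
cos(angle) = 0.6389
angle = 50.2901 degrees

50.2901 degrees


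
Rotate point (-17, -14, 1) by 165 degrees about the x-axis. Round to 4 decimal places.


x' = -17
y' = -14*cos(165) - 1*sin(165) = 13.2641
z' = -14*sin(165) + 1*cos(165) = -4.5894

(-17, 13.2641, -4.5894)


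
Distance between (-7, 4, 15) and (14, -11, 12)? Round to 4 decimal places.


d = sqrt((14--7)^2 + (-11-4)^2 + (12-15)^2) = 25.9808

25.9808


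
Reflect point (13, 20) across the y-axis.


Reflection across y-axis: (x, y) -> (-x, y)
(13, 20) -> (-13, 20)

(-13, 20)


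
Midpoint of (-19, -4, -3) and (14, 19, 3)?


Midpoint = ((-19+14)/2, (-4+19)/2, (-3+3)/2) = (-2.5, 7.5, 0)

(-2.5, 7.5, 0)


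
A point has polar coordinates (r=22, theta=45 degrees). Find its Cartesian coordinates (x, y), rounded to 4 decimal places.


x = 22 * cos(45) = 15.5563
y = 22 * sin(45) = 15.5563

(15.5563, 15.5563)


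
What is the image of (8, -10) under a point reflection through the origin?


Reflection through origin: (x, y) -> (-x, -y)
(8, -10) -> (-8, 10)

(-8, 10)


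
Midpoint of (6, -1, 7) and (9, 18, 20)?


Midpoint = ((6+9)/2, (-1+18)/2, (7+20)/2) = (7.5, 8.5, 13.5)

(7.5, 8.5, 13.5)


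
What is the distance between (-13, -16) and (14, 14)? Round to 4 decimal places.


d = sqrt((14--13)^2 + (14--16)^2) = 40.3609

40.3609


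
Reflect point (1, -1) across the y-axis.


Reflection across y-axis: (x, y) -> (-x, y)
(1, -1) -> (-1, -1)

(-1, -1)


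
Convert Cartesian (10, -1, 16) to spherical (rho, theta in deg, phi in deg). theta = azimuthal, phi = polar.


rho = sqrt(10^2 + (-1)^2 + 16^2) = 18.8944
theta = atan2(-1, 10) = 354.2894 deg
phi = acos(16/18.8944) = 32.1336 deg

rho = 18.8944, theta = 354.2894 deg, phi = 32.1336 deg


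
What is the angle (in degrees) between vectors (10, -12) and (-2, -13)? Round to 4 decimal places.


dot = 10*-2 + -12*-13 = 136
|u| = 15.6205, |v| = 13.1529
cos(angle) = 0.6619
angle = 48.5517 degrees

48.5517 degrees


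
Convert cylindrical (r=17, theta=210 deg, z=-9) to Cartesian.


x = 17 * cos(210) = -14.7224
y = 17 * sin(210) = -8.5
z = -9

(-14.7224, -8.5, -9)


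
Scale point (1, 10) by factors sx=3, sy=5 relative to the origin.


Scaling: (x*sx, y*sy) = (1*3, 10*5) = (3, 50)

(3, 50)


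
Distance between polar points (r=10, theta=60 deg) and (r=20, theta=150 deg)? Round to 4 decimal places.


d = sqrt(r1^2 + r2^2 - 2*r1*r2*cos(t2-t1))
d = sqrt(10^2 + 20^2 - 2*10*20*cos(150-60)) = 22.3607

22.3607


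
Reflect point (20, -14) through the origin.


Reflection through origin: (x, y) -> (-x, -y)
(20, -14) -> (-20, 14)

(-20, 14)


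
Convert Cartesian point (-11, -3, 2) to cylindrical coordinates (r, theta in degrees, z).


r = sqrt((-11)^2 + (-3)^2) = 11.4018
theta = atan2(-3, -11) = 195.2551 deg
z = 2

r = 11.4018, theta = 195.2551 deg, z = 2


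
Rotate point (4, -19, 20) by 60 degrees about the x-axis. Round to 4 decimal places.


x' = 4
y' = -19*cos(60) - 20*sin(60) = -26.8205
z' = -19*sin(60) + 20*cos(60) = -6.4545

(4, -26.8205, -6.4545)


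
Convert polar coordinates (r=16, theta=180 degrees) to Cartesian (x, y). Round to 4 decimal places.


x = 16 * cos(180) = -16
y = 16 * sin(180) = 0

(-16, 0)


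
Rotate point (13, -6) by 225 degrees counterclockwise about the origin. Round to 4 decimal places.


x' = 13*cos(225) - -6*sin(225) = -13.435
y' = 13*sin(225) + -6*cos(225) = -4.9497

(-13.435, -4.9497)


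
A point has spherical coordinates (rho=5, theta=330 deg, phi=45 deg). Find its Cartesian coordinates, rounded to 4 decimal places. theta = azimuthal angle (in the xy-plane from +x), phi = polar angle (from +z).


x = 5 * sin(45) * cos(330) = 3.0619
y = 5 * sin(45) * sin(330) = -1.7678
z = 5 * cos(45) = 3.5355

(3.0619, -1.7678, 3.5355)


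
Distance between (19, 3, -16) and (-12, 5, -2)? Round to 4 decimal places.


d = sqrt((-12-19)^2 + (5-3)^2 + (-2--16)^2) = 34.0735

34.0735


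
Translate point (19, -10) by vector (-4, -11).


Translation: (x+dx, y+dy) = (19+-4, -10+-11) = (15, -21)

(15, -21)


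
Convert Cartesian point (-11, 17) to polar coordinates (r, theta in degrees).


r = sqrt((-11)^2 + 17^2) = 20.2485
theta = atan2(17, -11) = 122.9052 degrees

r = 20.2485, theta = 122.9052 degrees


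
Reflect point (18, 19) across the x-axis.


Reflection across x-axis: (x, y) -> (x, -y)
(18, 19) -> (18, -19)

(18, -19)


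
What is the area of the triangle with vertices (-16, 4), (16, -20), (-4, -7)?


Area = |x1(y2-y3) + x2(y3-y1) + x3(y1-y2)| / 2
= |-16*(-20--7) + 16*(-7-4) + -4*(4--20)| / 2
= 32

32


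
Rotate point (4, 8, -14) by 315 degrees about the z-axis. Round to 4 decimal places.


x' = 4*cos(315) - 8*sin(315) = 8.4853
y' = 4*sin(315) + 8*cos(315) = 2.8284
z' = -14

(8.4853, 2.8284, -14)


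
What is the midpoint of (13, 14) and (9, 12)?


Midpoint = ((13+9)/2, (14+12)/2) = (11, 13)

(11, 13)


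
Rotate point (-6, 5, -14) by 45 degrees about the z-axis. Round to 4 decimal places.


x' = -6*cos(45) - 5*sin(45) = -7.7782
y' = -6*sin(45) + 5*cos(45) = -0.7071
z' = -14

(-7.7782, -0.7071, -14)


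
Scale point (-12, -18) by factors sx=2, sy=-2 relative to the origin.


Scaling: (x*sx, y*sy) = (-12*2, -18*-2) = (-24, 36)

(-24, 36)


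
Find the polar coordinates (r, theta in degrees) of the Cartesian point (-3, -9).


r = sqrt((-3)^2 + (-9)^2) = 9.4868
theta = atan2(-9, -3) = 251.5651 degrees

r = 9.4868, theta = 251.5651 degrees


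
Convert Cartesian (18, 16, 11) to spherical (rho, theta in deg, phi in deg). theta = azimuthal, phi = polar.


rho = sqrt(18^2 + 16^2 + 11^2) = 26.4764
theta = atan2(16, 18) = 41.6335 deg
phi = acos(11/26.4764) = 65.4514 deg

rho = 26.4764, theta = 41.6335 deg, phi = 65.4514 deg


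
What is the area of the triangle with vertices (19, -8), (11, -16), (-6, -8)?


Area = |x1(y2-y3) + x2(y3-y1) + x3(y1-y2)| / 2
= |19*(-16--8) + 11*(-8--8) + -6*(-8--16)| / 2
= 100

100


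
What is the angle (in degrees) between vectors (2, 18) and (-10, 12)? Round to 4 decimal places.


dot = 2*-10 + 18*12 = 196
|u| = 18.1108, |v| = 15.6205
cos(angle) = 0.6928
angle = 46.1458 degrees

46.1458 degrees


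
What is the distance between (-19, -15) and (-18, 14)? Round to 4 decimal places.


d = sqrt((-18--19)^2 + (14--15)^2) = 29.0172

29.0172


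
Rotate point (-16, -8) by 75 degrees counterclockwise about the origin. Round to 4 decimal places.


x' = -16*cos(75) - -8*sin(75) = 3.5863
y' = -16*sin(75) + -8*cos(75) = -17.5254

(3.5863, -17.5254)


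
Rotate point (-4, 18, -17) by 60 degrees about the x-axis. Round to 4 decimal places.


x' = -4
y' = 18*cos(60) - -17*sin(60) = 23.7224
z' = 18*sin(60) + -17*cos(60) = 7.0885

(-4, 23.7224, 7.0885)


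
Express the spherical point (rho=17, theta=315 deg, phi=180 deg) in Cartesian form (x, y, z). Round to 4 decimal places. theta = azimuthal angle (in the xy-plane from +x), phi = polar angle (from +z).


x = 17 * sin(180) * cos(315) = 0
y = 17 * sin(180) * sin(315) = 0
z = 17 * cos(180) = -17

(0, 0, -17)


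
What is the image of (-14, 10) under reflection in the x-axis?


Reflection across x-axis: (x, y) -> (x, -y)
(-14, 10) -> (-14, -10)

(-14, -10)


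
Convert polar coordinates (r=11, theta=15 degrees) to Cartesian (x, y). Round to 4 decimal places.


x = 11 * cos(15) = 10.6252
y = 11 * sin(15) = 2.847

(10.6252, 2.847)


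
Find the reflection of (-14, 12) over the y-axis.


Reflection across y-axis: (x, y) -> (-x, y)
(-14, 12) -> (14, 12)

(14, 12)


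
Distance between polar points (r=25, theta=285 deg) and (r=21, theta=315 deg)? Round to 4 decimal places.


d = sqrt(r1^2 + r2^2 - 2*r1*r2*cos(t2-t1))
d = sqrt(25^2 + 21^2 - 2*25*21*cos(315-285)) = 12.5169

12.5169


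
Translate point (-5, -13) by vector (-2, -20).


Translation: (x+dx, y+dy) = (-5+-2, -13+-20) = (-7, -33)

(-7, -33)


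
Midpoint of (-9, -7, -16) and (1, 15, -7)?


Midpoint = ((-9+1)/2, (-7+15)/2, (-16+-7)/2) = (-4, 4, -11.5)

(-4, 4, -11.5)


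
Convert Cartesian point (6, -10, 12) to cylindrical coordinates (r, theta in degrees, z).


r = sqrt(6^2 + (-10)^2) = 11.6619
theta = atan2(-10, 6) = 300.9638 deg
z = 12

r = 11.6619, theta = 300.9638 deg, z = 12


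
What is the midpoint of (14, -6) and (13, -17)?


Midpoint = ((14+13)/2, (-6+-17)/2) = (13.5, -11.5)

(13.5, -11.5)


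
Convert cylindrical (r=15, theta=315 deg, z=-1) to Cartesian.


x = 15 * cos(315) = 10.6066
y = 15 * sin(315) = -10.6066
z = -1

(10.6066, -10.6066, -1)


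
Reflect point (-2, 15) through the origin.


Reflection through origin: (x, y) -> (-x, -y)
(-2, 15) -> (2, -15)

(2, -15)


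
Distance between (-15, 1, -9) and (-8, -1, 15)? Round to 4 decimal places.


d = sqrt((-8--15)^2 + (-1-1)^2 + (15--9)^2) = 25.0799

25.0799


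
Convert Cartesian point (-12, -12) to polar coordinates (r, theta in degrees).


r = sqrt((-12)^2 + (-12)^2) = 16.9706
theta = atan2(-12, -12) = 225 degrees

r = 16.9706, theta = 225 degrees


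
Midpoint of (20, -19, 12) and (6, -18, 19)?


Midpoint = ((20+6)/2, (-19+-18)/2, (12+19)/2) = (13, -18.5, 15.5)

(13, -18.5, 15.5)


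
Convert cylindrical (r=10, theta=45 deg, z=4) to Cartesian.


x = 10 * cos(45) = 7.0711
y = 10 * sin(45) = 7.0711
z = 4

(7.0711, 7.0711, 4)


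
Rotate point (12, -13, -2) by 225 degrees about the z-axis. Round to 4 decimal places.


x' = 12*cos(225) - -13*sin(225) = -17.6777
y' = 12*sin(225) + -13*cos(225) = 0.7071
z' = -2

(-17.6777, 0.7071, -2)


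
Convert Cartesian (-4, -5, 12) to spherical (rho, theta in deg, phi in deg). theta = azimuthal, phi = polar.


rho = sqrt((-4)^2 + (-5)^2 + 12^2) = 13.6015
theta = atan2(-5, -4) = 231.3402 deg
phi = acos(12/13.6015) = 28.0841 deg

rho = 13.6015, theta = 231.3402 deg, phi = 28.0841 deg


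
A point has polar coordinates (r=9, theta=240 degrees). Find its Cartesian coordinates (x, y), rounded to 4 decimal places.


x = 9 * cos(240) = -4.5
y = 9 * sin(240) = -7.7942

(-4.5, -7.7942)


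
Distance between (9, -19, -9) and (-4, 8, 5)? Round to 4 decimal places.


d = sqrt((-4-9)^2 + (8--19)^2 + (5--9)^2) = 33.0757

33.0757


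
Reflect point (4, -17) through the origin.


Reflection through origin: (x, y) -> (-x, -y)
(4, -17) -> (-4, 17)

(-4, 17)


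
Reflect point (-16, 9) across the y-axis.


Reflection across y-axis: (x, y) -> (-x, y)
(-16, 9) -> (16, 9)

(16, 9)


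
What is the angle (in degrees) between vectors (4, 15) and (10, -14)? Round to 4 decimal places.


dot = 4*10 + 15*-14 = -170
|u| = 15.5242, |v| = 17.2047
cos(angle) = -0.6365
angle = 129.5309 degrees

129.5309 degrees


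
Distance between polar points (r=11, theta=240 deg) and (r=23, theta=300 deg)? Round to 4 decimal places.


d = sqrt(r1^2 + r2^2 - 2*r1*r2*cos(t2-t1))
d = sqrt(11^2 + 23^2 - 2*11*23*cos(300-240)) = 19.9249

19.9249


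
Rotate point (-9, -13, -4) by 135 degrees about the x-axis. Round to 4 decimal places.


x' = -9
y' = -13*cos(135) - -4*sin(135) = 12.0208
z' = -13*sin(135) + -4*cos(135) = -6.364

(-9, 12.0208, -6.364)


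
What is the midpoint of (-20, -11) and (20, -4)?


Midpoint = ((-20+20)/2, (-11+-4)/2) = (0, -7.5)

(0, -7.5)


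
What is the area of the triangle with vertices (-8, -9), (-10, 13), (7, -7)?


Area = |x1(y2-y3) + x2(y3-y1) + x3(y1-y2)| / 2
= |-8*(13--7) + -10*(-7--9) + 7*(-9-13)| / 2
= 167

167


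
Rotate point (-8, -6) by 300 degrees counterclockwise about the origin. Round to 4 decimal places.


x' = -8*cos(300) - -6*sin(300) = -9.1962
y' = -8*sin(300) + -6*cos(300) = 3.9282

(-9.1962, 3.9282)


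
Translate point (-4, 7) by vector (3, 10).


Translation: (x+dx, y+dy) = (-4+3, 7+10) = (-1, 17)

(-1, 17)


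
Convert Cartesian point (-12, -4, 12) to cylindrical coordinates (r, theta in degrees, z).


r = sqrt((-12)^2 + (-4)^2) = 12.6491
theta = atan2(-4, -12) = 198.4349 deg
z = 12

r = 12.6491, theta = 198.4349 deg, z = 12


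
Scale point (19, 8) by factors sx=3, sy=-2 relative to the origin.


Scaling: (x*sx, y*sy) = (19*3, 8*-2) = (57, -16)

(57, -16)


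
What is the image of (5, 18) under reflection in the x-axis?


Reflection across x-axis: (x, y) -> (x, -y)
(5, 18) -> (5, -18)

(5, -18)


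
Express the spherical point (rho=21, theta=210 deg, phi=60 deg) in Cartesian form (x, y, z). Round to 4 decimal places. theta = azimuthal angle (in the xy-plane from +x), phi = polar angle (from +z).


x = 21 * sin(60) * cos(210) = -15.75
y = 21 * sin(60) * sin(210) = -9.0933
z = 21 * cos(60) = 10.5

(-15.75, -9.0933, 10.5)


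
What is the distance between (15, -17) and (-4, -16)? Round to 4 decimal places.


d = sqrt((-4-15)^2 + (-16--17)^2) = 19.0263

19.0263


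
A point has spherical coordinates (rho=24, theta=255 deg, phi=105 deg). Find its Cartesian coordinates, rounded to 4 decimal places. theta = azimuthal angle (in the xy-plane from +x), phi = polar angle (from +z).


x = 24 * sin(105) * cos(255) = -6
y = 24 * sin(105) * sin(255) = -22.3923
z = 24 * cos(105) = -6.2117

(-6, -22.3923, -6.2117)


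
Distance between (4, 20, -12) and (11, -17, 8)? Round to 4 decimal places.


d = sqrt((11-4)^2 + (-17-20)^2 + (8--12)^2) = 42.638

42.638


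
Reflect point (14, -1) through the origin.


Reflection through origin: (x, y) -> (-x, -y)
(14, -1) -> (-14, 1)

(-14, 1)


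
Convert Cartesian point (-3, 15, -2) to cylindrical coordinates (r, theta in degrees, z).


r = sqrt((-3)^2 + 15^2) = 15.2971
theta = atan2(15, -3) = 101.3099 deg
z = -2

r = 15.2971, theta = 101.3099 deg, z = -2


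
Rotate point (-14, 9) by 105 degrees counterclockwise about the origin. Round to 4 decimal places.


x' = -14*cos(105) - 9*sin(105) = -5.0699
y' = -14*sin(105) + 9*cos(105) = -15.8523

(-5.0699, -15.8523)


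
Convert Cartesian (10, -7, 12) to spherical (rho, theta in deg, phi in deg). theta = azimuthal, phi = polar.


rho = sqrt(10^2 + (-7)^2 + 12^2) = 17.1172
theta = atan2(-7, 10) = 325.008 deg
phi = acos(12/17.1172) = 45.4889 deg

rho = 17.1172, theta = 325.008 deg, phi = 45.4889 deg


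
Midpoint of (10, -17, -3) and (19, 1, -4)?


Midpoint = ((10+19)/2, (-17+1)/2, (-3+-4)/2) = (14.5, -8, -3.5)

(14.5, -8, -3.5)


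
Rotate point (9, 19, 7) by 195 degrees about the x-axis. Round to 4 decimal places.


x' = 9
y' = 19*cos(195) - 7*sin(195) = -16.5409
z' = 19*sin(195) + 7*cos(195) = -11.679

(9, -16.5409, -11.679)


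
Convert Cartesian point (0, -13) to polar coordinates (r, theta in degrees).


r = sqrt(0^2 + (-13)^2) = 13
theta = atan2(-13, 0) = 270 degrees

r = 13, theta = 270 degrees


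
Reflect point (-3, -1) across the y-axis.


Reflection across y-axis: (x, y) -> (-x, y)
(-3, -1) -> (3, -1)

(3, -1)


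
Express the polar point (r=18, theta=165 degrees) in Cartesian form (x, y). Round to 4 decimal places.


x = 18 * cos(165) = -17.3867
y = 18 * sin(165) = 4.6587

(-17.3867, 4.6587)


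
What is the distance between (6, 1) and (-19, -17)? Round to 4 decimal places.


d = sqrt((-19-6)^2 + (-17-1)^2) = 30.8058

30.8058


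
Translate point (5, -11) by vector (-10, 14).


Translation: (x+dx, y+dy) = (5+-10, -11+14) = (-5, 3)

(-5, 3)


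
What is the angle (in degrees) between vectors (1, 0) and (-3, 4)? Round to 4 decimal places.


dot = 1*-3 + 0*4 = -3
|u| = 1, |v| = 5
cos(angle) = -0.6
angle = 126.8699 degrees

126.8699 degrees


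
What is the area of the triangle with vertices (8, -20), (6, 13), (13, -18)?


Area = |x1(y2-y3) + x2(y3-y1) + x3(y1-y2)| / 2
= |8*(13--18) + 6*(-18--20) + 13*(-20-13)| / 2
= 84.5

84.5


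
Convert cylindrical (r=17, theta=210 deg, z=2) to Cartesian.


x = 17 * cos(210) = -14.7224
y = 17 * sin(210) = -8.5
z = 2

(-14.7224, -8.5, 2)


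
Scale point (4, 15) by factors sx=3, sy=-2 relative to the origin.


Scaling: (x*sx, y*sy) = (4*3, 15*-2) = (12, -30)

(12, -30)


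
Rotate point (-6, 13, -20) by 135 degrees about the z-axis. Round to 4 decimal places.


x' = -6*cos(135) - 13*sin(135) = -4.9497
y' = -6*sin(135) + 13*cos(135) = -13.435
z' = -20

(-4.9497, -13.435, -20)


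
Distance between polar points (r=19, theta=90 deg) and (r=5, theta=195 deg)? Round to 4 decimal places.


d = sqrt(r1^2 + r2^2 - 2*r1*r2*cos(t2-t1))
d = sqrt(19^2 + 5^2 - 2*19*5*cos(195-90)) = 20.8609

20.8609


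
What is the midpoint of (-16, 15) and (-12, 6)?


Midpoint = ((-16+-12)/2, (15+6)/2) = (-14, 10.5)

(-14, 10.5)


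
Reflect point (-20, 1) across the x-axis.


Reflection across x-axis: (x, y) -> (x, -y)
(-20, 1) -> (-20, -1)

(-20, -1)


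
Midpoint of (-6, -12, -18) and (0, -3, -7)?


Midpoint = ((-6+0)/2, (-12+-3)/2, (-18+-7)/2) = (-3, -7.5, -12.5)

(-3, -7.5, -12.5)


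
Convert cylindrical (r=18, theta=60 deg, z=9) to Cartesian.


x = 18 * cos(60) = 9
y = 18 * sin(60) = 15.5885
z = 9

(9, 15.5885, 9)


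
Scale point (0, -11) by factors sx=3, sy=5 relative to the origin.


Scaling: (x*sx, y*sy) = (0*3, -11*5) = (0, -55)

(0, -55)


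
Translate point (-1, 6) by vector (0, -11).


Translation: (x+dx, y+dy) = (-1+0, 6+-11) = (-1, -5)

(-1, -5)


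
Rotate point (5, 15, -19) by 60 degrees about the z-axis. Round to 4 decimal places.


x' = 5*cos(60) - 15*sin(60) = -10.4904
y' = 5*sin(60) + 15*cos(60) = 11.8301
z' = -19

(-10.4904, 11.8301, -19)


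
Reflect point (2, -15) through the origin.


Reflection through origin: (x, y) -> (-x, -y)
(2, -15) -> (-2, 15)

(-2, 15)


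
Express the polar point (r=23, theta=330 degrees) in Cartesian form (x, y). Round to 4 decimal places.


x = 23 * cos(330) = 19.9186
y = 23 * sin(330) = -11.5

(19.9186, -11.5)


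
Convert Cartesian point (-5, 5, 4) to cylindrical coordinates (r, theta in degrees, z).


r = sqrt((-5)^2 + 5^2) = 7.0711
theta = atan2(5, -5) = 135 deg
z = 4

r = 7.0711, theta = 135 deg, z = 4


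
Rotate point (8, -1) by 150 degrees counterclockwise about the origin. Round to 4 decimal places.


x' = 8*cos(150) - -1*sin(150) = -6.4282
y' = 8*sin(150) + -1*cos(150) = 4.866

(-6.4282, 4.866)


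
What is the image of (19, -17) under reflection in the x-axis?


Reflection across x-axis: (x, y) -> (x, -y)
(19, -17) -> (19, 17)

(19, 17)


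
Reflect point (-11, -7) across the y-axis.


Reflection across y-axis: (x, y) -> (-x, y)
(-11, -7) -> (11, -7)

(11, -7)


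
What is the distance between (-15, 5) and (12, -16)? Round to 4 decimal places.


d = sqrt((12--15)^2 + (-16-5)^2) = 34.2053

34.2053


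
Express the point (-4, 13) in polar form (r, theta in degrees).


r = sqrt((-4)^2 + 13^2) = 13.6015
theta = atan2(13, -4) = 107.1027 degrees

r = 13.6015, theta = 107.1027 degrees


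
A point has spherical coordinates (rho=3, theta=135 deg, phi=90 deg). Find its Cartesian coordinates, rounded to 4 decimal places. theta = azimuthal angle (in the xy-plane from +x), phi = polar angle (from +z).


x = 3 * sin(90) * cos(135) = -2.1213
y = 3 * sin(90) * sin(135) = 2.1213
z = 3 * cos(90) = 0

(-2.1213, 2.1213, 0)


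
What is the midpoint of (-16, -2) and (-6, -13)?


Midpoint = ((-16+-6)/2, (-2+-13)/2) = (-11, -7.5)

(-11, -7.5)


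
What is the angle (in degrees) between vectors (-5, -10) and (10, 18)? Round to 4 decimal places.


dot = -5*10 + -10*18 = -230
|u| = 11.1803, |v| = 20.5913
cos(angle) = -0.9991
angle = 177.5104 degrees

177.5104 degrees


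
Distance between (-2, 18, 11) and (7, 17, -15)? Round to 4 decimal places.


d = sqrt((7--2)^2 + (17-18)^2 + (-15-11)^2) = 27.5318

27.5318


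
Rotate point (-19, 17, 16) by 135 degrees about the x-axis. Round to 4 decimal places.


x' = -19
y' = 17*cos(135) - 16*sin(135) = -23.3345
z' = 17*sin(135) + 16*cos(135) = 0.7071

(-19, -23.3345, 0.7071)


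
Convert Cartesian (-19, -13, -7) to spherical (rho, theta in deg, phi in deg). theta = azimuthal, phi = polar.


rho = sqrt((-19)^2 + (-13)^2 + (-7)^2) = 24.0624
theta = atan2(-13, -19) = 214.3803 deg
phi = acos(-7/24.0624) = 106.9124 deg

rho = 24.0624, theta = 214.3803 deg, phi = 106.9124 deg


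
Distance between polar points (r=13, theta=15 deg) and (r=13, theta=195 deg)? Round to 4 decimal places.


d = sqrt(r1^2 + r2^2 - 2*r1*r2*cos(t2-t1))
d = sqrt(13^2 + 13^2 - 2*13*13*cos(195-15)) = 26

26


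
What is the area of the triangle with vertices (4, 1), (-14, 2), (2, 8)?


Area = |x1(y2-y3) + x2(y3-y1) + x3(y1-y2)| / 2
= |4*(2-8) + -14*(8-1) + 2*(1-2)| / 2
= 62

62


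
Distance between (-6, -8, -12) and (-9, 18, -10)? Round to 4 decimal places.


d = sqrt((-9--6)^2 + (18--8)^2 + (-10--12)^2) = 26.2488

26.2488


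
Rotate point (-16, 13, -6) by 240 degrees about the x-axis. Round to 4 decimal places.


x' = -16
y' = 13*cos(240) - -6*sin(240) = -11.6962
z' = 13*sin(240) + -6*cos(240) = -8.2583

(-16, -11.6962, -8.2583)


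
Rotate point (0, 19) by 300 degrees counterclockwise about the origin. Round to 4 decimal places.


x' = 0*cos(300) - 19*sin(300) = 16.4545
y' = 0*sin(300) + 19*cos(300) = 9.5

(16.4545, 9.5)


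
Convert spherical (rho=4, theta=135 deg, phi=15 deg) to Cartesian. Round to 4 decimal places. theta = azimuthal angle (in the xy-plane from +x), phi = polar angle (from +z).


x = 4 * sin(15) * cos(135) = -0.7321
y = 4 * sin(15) * sin(135) = 0.7321
z = 4 * cos(15) = 3.8637

(-0.7321, 0.7321, 3.8637)


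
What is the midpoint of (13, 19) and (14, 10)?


Midpoint = ((13+14)/2, (19+10)/2) = (13.5, 14.5)

(13.5, 14.5)


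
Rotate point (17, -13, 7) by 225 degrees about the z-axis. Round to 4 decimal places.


x' = 17*cos(225) - -13*sin(225) = -21.2132
y' = 17*sin(225) + -13*cos(225) = -2.8284
z' = 7

(-21.2132, -2.8284, 7)


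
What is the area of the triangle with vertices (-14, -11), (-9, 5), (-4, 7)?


Area = |x1(y2-y3) + x2(y3-y1) + x3(y1-y2)| / 2
= |-14*(5-7) + -9*(7--11) + -4*(-11-5)| / 2
= 35

35


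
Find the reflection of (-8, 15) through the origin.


Reflection through origin: (x, y) -> (-x, -y)
(-8, 15) -> (8, -15)

(8, -15)


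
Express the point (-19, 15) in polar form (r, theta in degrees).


r = sqrt((-19)^2 + 15^2) = 24.2074
theta = atan2(15, -19) = 141.7098 degrees

r = 24.2074, theta = 141.7098 degrees


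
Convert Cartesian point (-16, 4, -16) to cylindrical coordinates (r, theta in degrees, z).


r = sqrt((-16)^2 + 4^2) = 16.4924
theta = atan2(4, -16) = 165.9638 deg
z = -16

r = 16.4924, theta = 165.9638 deg, z = -16


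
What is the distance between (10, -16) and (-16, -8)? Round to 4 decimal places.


d = sqrt((-16-10)^2 + (-8--16)^2) = 27.2029

27.2029


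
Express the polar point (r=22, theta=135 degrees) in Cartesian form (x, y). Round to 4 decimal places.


x = 22 * cos(135) = -15.5563
y = 22 * sin(135) = 15.5563

(-15.5563, 15.5563)


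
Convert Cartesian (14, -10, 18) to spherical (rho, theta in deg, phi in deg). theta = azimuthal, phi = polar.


rho = sqrt(14^2 + (-10)^2 + 18^2) = 24.8998
theta = atan2(-10, 14) = 324.4623 deg
phi = acos(18/24.8998) = 43.7058 deg

rho = 24.8998, theta = 324.4623 deg, phi = 43.7058 deg


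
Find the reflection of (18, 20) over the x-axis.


Reflection across x-axis: (x, y) -> (x, -y)
(18, 20) -> (18, -20)

(18, -20)


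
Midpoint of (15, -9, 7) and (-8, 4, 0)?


Midpoint = ((15+-8)/2, (-9+4)/2, (7+0)/2) = (3.5, -2.5, 3.5)

(3.5, -2.5, 3.5)


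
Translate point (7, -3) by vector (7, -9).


Translation: (x+dx, y+dy) = (7+7, -3+-9) = (14, -12)

(14, -12)


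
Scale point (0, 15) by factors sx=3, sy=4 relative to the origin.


Scaling: (x*sx, y*sy) = (0*3, 15*4) = (0, 60)

(0, 60)


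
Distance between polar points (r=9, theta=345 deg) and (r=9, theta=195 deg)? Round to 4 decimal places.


d = sqrt(r1^2 + r2^2 - 2*r1*r2*cos(t2-t1))
d = sqrt(9^2 + 9^2 - 2*9*9*cos(195-345)) = 17.3867

17.3867


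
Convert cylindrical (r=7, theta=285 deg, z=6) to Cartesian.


x = 7 * cos(285) = 1.8117
y = 7 * sin(285) = -6.7615
z = 6

(1.8117, -6.7615, 6)


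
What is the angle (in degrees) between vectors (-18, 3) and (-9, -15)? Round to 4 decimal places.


dot = -18*-9 + 3*-15 = 117
|u| = 18.2483, |v| = 17.4929
cos(angle) = 0.3665
angle = 68.4986 degrees

68.4986 degrees


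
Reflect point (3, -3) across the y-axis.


Reflection across y-axis: (x, y) -> (-x, y)
(3, -3) -> (-3, -3)

(-3, -3)


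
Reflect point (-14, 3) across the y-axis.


Reflection across y-axis: (x, y) -> (-x, y)
(-14, 3) -> (14, 3)

(14, 3)


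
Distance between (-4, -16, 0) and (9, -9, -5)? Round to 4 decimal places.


d = sqrt((9--4)^2 + (-9--16)^2 + (-5-0)^2) = 15.5885

15.5885


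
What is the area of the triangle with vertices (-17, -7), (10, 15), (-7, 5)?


Area = |x1(y2-y3) + x2(y3-y1) + x3(y1-y2)| / 2
= |-17*(15-5) + 10*(5--7) + -7*(-7-15)| / 2
= 52

52


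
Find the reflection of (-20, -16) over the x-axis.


Reflection across x-axis: (x, y) -> (x, -y)
(-20, -16) -> (-20, 16)

(-20, 16)


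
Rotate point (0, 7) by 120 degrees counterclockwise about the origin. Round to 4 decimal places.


x' = 0*cos(120) - 7*sin(120) = -6.0622
y' = 0*sin(120) + 7*cos(120) = -3.5

(-6.0622, -3.5)


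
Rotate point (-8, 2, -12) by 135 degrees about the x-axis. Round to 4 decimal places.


x' = -8
y' = 2*cos(135) - -12*sin(135) = 7.0711
z' = 2*sin(135) + -12*cos(135) = 9.8995

(-8, 7.0711, 9.8995)


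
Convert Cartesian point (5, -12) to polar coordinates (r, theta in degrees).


r = sqrt(5^2 + (-12)^2) = 13
theta = atan2(-12, 5) = 292.6199 degrees

r = 13, theta = 292.6199 degrees


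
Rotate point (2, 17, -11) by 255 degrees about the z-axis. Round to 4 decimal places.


x' = 2*cos(255) - 17*sin(255) = 15.9031
y' = 2*sin(255) + 17*cos(255) = -6.3318
z' = -11

(15.9031, -6.3318, -11)


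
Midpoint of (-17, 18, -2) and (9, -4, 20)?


Midpoint = ((-17+9)/2, (18+-4)/2, (-2+20)/2) = (-4, 7, 9)

(-4, 7, 9)


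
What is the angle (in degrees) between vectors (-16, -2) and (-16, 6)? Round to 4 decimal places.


dot = -16*-16 + -2*6 = 244
|u| = 16.1245, |v| = 17.088
cos(angle) = 0.8855
angle = 27.6811 degrees

27.6811 degrees


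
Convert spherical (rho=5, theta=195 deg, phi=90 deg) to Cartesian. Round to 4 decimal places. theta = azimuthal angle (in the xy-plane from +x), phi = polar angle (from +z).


x = 5 * sin(90) * cos(195) = -4.8296
y = 5 * sin(90) * sin(195) = -1.2941
z = 5 * cos(90) = 0

(-4.8296, -1.2941, 0)


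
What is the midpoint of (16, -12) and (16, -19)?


Midpoint = ((16+16)/2, (-12+-19)/2) = (16, -15.5)

(16, -15.5)


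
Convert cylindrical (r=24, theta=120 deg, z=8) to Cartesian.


x = 24 * cos(120) = -12
y = 24 * sin(120) = 20.7846
z = 8

(-12, 20.7846, 8)


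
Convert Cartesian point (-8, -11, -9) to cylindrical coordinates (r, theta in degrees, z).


r = sqrt((-8)^2 + (-11)^2) = 13.6015
theta = atan2(-11, -8) = 233.9726 deg
z = -9

r = 13.6015, theta = 233.9726 deg, z = -9


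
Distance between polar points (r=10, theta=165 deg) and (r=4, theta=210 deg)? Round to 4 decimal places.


d = sqrt(r1^2 + r2^2 - 2*r1*r2*cos(t2-t1))
d = sqrt(10^2 + 4^2 - 2*10*4*cos(210-165)) = 7.7092

7.7092


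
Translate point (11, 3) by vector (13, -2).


Translation: (x+dx, y+dy) = (11+13, 3+-2) = (24, 1)

(24, 1)


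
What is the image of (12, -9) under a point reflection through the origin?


Reflection through origin: (x, y) -> (-x, -y)
(12, -9) -> (-12, 9)

(-12, 9)


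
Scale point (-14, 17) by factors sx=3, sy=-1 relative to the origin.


Scaling: (x*sx, y*sy) = (-14*3, 17*-1) = (-42, -17)

(-42, -17)


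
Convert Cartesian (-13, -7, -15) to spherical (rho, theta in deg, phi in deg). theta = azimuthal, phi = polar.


rho = sqrt((-13)^2 + (-7)^2 + (-15)^2) = 21.0476
theta = atan2(-7, -13) = 208.3008 deg
phi = acos(-15/21.0476) = 135.4527 deg

rho = 21.0476, theta = 208.3008 deg, phi = 135.4527 deg


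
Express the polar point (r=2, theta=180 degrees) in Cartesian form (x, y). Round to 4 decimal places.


x = 2 * cos(180) = -2
y = 2 * sin(180) = 0

(-2, 0)


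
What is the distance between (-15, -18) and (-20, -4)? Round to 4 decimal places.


d = sqrt((-20--15)^2 + (-4--18)^2) = 14.8661

14.8661


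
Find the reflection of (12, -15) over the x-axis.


Reflection across x-axis: (x, y) -> (x, -y)
(12, -15) -> (12, 15)

(12, 15)


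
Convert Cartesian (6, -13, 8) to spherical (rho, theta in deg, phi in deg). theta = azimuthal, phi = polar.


rho = sqrt(6^2 + (-13)^2 + 8^2) = 16.4012
theta = atan2(-13, 6) = 294.7751 deg
phi = acos(8/16.4012) = 60.806 deg

rho = 16.4012, theta = 294.7751 deg, phi = 60.806 deg


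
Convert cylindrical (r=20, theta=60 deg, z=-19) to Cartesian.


x = 20 * cos(60) = 10
y = 20 * sin(60) = 17.3205
z = -19

(10, 17.3205, -19)


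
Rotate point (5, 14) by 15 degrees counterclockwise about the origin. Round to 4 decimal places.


x' = 5*cos(15) - 14*sin(15) = 1.2062
y' = 5*sin(15) + 14*cos(15) = 14.8171

(1.2062, 14.8171)


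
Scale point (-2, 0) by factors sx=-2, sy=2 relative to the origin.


Scaling: (x*sx, y*sy) = (-2*-2, 0*2) = (4, 0)

(4, 0)


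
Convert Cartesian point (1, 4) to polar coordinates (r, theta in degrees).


r = sqrt(1^2 + 4^2) = 4.1231
theta = atan2(4, 1) = 75.9638 degrees

r = 4.1231, theta = 75.9638 degrees


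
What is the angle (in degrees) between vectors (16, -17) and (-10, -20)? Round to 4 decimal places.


dot = 16*-10 + -17*-20 = 180
|u| = 23.3452, |v| = 22.3607
cos(angle) = 0.3448
angle = 69.8293 degrees

69.8293 degrees


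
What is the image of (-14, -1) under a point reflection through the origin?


Reflection through origin: (x, y) -> (-x, -y)
(-14, -1) -> (14, 1)

(14, 1)


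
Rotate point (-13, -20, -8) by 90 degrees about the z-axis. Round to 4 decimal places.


x' = -13*cos(90) - -20*sin(90) = 20
y' = -13*sin(90) + -20*cos(90) = -13
z' = -8

(20, -13, -8)


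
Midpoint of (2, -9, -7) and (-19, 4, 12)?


Midpoint = ((2+-19)/2, (-9+4)/2, (-7+12)/2) = (-8.5, -2.5, 2.5)

(-8.5, -2.5, 2.5)


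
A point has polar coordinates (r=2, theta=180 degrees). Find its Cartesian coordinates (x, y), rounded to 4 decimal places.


x = 2 * cos(180) = -2
y = 2 * sin(180) = 0

(-2, 0)


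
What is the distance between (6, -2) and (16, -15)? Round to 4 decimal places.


d = sqrt((16-6)^2 + (-15--2)^2) = 16.4012

16.4012


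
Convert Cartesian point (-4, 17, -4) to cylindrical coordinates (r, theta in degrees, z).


r = sqrt((-4)^2 + 17^2) = 17.4642
theta = atan2(17, -4) = 103.2405 deg
z = -4

r = 17.4642, theta = 103.2405 deg, z = -4


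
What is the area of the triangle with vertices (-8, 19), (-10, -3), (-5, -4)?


Area = |x1(y2-y3) + x2(y3-y1) + x3(y1-y2)| / 2
= |-8*(-3--4) + -10*(-4-19) + -5*(19--3)| / 2
= 56

56


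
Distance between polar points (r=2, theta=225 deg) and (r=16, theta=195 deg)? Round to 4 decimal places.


d = sqrt(r1^2 + r2^2 - 2*r1*r2*cos(t2-t1))
d = sqrt(2^2 + 16^2 - 2*2*16*cos(195-225)) = 14.3029

14.3029


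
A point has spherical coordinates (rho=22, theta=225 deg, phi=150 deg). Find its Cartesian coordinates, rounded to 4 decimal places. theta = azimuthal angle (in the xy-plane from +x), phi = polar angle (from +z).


x = 22 * sin(150) * cos(225) = -7.7782
y = 22 * sin(150) * sin(225) = -7.7782
z = 22 * cos(150) = -19.0526

(-7.7782, -7.7782, -19.0526)


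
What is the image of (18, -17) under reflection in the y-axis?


Reflection across y-axis: (x, y) -> (-x, y)
(18, -17) -> (-18, -17)

(-18, -17)


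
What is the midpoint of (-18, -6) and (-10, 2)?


Midpoint = ((-18+-10)/2, (-6+2)/2) = (-14, -2)

(-14, -2)


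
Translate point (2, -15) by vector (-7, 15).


Translation: (x+dx, y+dy) = (2+-7, -15+15) = (-5, 0)

(-5, 0)


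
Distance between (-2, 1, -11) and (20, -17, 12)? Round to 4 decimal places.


d = sqrt((20--2)^2 + (-17-1)^2 + (12--11)^2) = 36.565

36.565


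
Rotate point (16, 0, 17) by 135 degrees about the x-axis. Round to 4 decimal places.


x' = 16
y' = 0*cos(135) - 17*sin(135) = -12.0208
z' = 0*sin(135) + 17*cos(135) = -12.0208

(16, -12.0208, -12.0208)


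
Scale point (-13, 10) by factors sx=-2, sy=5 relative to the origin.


Scaling: (x*sx, y*sy) = (-13*-2, 10*5) = (26, 50)

(26, 50)


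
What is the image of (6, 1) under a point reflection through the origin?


Reflection through origin: (x, y) -> (-x, -y)
(6, 1) -> (-6, -1)

(-6, -1)


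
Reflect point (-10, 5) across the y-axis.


Reflection across y-axis: (x, y) -> (-x, y)
(-10, 5) -> (10, 5)

(10, 5)


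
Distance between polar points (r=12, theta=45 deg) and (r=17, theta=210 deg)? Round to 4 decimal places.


d = sqrt(r1^2 + r2^2 - 2*r1*r2*cos(t2-t1))
d = sqrt(12^2 + 17^2 - 2*12*17*cos(210-45)) = 28.7593

28.7593


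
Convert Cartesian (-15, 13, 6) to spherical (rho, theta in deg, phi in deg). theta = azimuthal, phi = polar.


rho = sqrt((-15)^2 + 13^2 + 6^2) = 20.7364
theta = atan2(13, -15) = 139.0856 deg
phi = acos(6/20.7364) = 73.1812 deg

rho = 20.7364, theta = 139.0856 deg, phi = 73.1812 deg


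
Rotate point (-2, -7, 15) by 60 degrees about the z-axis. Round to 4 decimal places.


x' = -2*cos(60) - -7*sin(60) = 5.0622
y' = -2*sin(60) + -7*cos(60) = -5.2321
z' = 15

(5.0622, -5.2321, 15)


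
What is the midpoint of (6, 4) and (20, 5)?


Midpoint = ((6+20)/2, (4+5)/2) = (13, 4.5)

(13, 4.5)


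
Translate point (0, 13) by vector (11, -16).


Translation: (x+dx, y+dy) = (0+11, 13+-16) = (11, -3)

(11, -3)


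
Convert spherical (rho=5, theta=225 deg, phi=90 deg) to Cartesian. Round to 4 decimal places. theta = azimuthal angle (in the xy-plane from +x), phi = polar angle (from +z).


x = 5 * sin(90) * cos(225) = -3.5355
y = 5 * sin(90) * sin(225) = -3.5355
z = 5 * cos(90) = 0

(-3.5355, -3.5355, 0)


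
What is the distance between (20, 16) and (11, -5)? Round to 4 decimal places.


d = sqrt((11-20)^2 + (-5-16)^2) = 22.8473

22.8473


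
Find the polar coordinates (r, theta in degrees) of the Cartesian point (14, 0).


r = sqrt(14^2 + 0^2) = 14
theta = atan2(0, 14) = 0 degrees

r = 14, theta = 0 degrees


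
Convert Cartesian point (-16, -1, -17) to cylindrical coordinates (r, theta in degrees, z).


r = sqrt((-16)^2 + (-1)^2) = 16.0312
theta = atan2(-1, -16) = 183.5763 deg
z = -17

r = 16.0312, theta = 183.5763 deg, z = -17


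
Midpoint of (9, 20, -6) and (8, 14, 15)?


Midpoint = ((9+8)/2, (20+14)/2, (-6+15)/2) = (8.5, 17, 4.5)

(8.5, 17, 4.5)


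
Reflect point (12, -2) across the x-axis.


Reflection across x-axis: (x, y) -> (x, -y)
(12, -2) -> (12, 2)

(12, 2)


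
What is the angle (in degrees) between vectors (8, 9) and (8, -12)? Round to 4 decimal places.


dot = 8*8 + 9*-12 = -44
|u| = 12.0416, |v| = 14.4222
cos(angle) = -0.2534
angle = 104.6764 degrees

104.6764 degrees


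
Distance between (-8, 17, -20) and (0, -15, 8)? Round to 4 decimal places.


d = sqrt((0--8)^2 + (-15-17)^2 + (8--20)^2) = 43.2666

43.2666


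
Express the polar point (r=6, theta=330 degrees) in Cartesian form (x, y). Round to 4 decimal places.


x = 6 * cos(330) = 5.1962
y = 6 * sin(330) = -3

(5.1962, -3)


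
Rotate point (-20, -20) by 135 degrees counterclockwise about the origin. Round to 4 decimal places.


x' = -20*cos(135) - -20*sin(135) = 28.2843
y' = -20*sin(135) + -20*cos(135) = 0

(28.2843, 0)


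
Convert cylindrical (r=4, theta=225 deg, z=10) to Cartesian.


x = 4 * cos(225) = -2.8284
y = 4 * sin(225) = -2.8284
z = 10

(-2.8284, -2.8284, 10)


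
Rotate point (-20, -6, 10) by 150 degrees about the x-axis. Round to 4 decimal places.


x' = -20
y' = -6*cos(150) - 10*sin(150) = 0.1962
z' = -6*sin(150) + 10*cos(150) = -11.6603

(-20, 0.1962, -11.6603)


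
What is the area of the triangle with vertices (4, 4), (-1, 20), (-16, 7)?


Area = |x1(y2-y3) + x2(y3-y1) + x3(y1-y2)| / 2
= |4*(20-7) + -1*(7-4) + -16*(4-20)| / 2
= 152.5

152.5


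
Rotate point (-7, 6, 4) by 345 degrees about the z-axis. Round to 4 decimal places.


x' = -7*cos(345) - 6*sin(345) = -5.2086
y' = -7*sin(345) + 6*cos(345) = 7.6073
z' = 4

(-5.2086, 7.6073, 4)


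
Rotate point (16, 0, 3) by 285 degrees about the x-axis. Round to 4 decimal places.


x' = 16
y' = 0*cos(285) - 3*sin(285) = 2.8978
z' = 0*sin(285) + 3*cos(285) = 0.7765

(16, 2.8978, 0.7765)


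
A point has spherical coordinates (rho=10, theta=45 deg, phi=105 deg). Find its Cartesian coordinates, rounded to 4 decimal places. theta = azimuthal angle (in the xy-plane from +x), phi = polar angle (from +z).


x = 10 * sin(105) * cos(45) = 6.8301
y = 10 * sin(105) * sin(45) = 6.8301
z = 10 * cos(105) = -2.5882

(6.8301, 6.8301, -2.5882)


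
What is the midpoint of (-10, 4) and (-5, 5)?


Midpoint = ((-10+-5)/2, (4+5)/2) = (-7.5, 4.5)

(-7.5, 4.5)


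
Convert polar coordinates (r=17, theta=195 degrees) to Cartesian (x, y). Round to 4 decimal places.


x = 17 * cos(195) = -16.4207
y = 17 * sin(195) = -4.3999

(-16.4207, -4.3999)


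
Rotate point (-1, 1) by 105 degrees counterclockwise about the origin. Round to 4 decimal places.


x' = -1*cos(105) - 1*sin(105) = -0.7071
y' = -1*sin(105) + 1*cos(105) = -1.2247

(-0.7071, -1.2247)


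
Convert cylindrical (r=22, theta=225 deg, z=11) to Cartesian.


x = 22 * cos(225) = -15.5563
y = 22 * sin(225) = -15.5563
z = 11

(-15.5563, -15.5563, 11)


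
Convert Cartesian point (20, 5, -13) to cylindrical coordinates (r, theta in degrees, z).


r = sqrt(20^2 + 5^2) = 20.6155
theta = atan2(5, 20) = 14.0362 deg
z = -13

r = 20.6155, theta = 14.0362 deg, z = -13


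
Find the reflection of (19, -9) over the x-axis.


Reflection across x-axis: (x, y) -> (x, -y)
(19, -9) -> (19, 9)

(19, 9)


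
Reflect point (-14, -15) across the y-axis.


Reflection across y-axis: (x, y) -> (-x, y)
(-14, -15) -> (14, -15)

(14, -15)


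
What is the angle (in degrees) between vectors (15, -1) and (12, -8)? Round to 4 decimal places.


dot = 15*12 + -1*-8 = 188
|u| = 15.0333, |v| = 14.4222
cos(angle) = 0.8671
angle = 29.876 degrees

29.876 degrees


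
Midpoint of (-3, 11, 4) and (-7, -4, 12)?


Midpoint = ((-3+-7)/2, (11+-4)/2, (4+12)/2) = (-5, 3.5, 8)

(-5, 3.5, 8)


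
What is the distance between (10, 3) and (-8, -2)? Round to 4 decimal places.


d = sqrt((-8-10)^2 + (-2-3)^2) = 18.6815

18.6815


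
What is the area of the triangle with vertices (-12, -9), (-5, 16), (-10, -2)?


Area = |x1(y2-y3) + x2(y3-y1) + x3(y1-y2)| / 2
= |-12*(16--2) + -5*(-2--9) + -10*(-9-16)| / 2
= 0.5

0.5


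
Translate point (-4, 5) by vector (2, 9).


Translation: (x+dx, y+dy) = (-4+2, 5+9) = (-2, 14)

(-2, 14)


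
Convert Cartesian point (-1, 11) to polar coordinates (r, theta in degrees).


r = sqrt((-1)^2 + 11^2) = 11.0454
theta = atan2(11, -1) = 95.1944 degrees

r = 11.0454, theta = 95.1944 degrees


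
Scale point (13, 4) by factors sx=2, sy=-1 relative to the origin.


Scaling: (x*sx, y*sy) = (13*2, 4*-1) = (26, -4)

(26, -4)


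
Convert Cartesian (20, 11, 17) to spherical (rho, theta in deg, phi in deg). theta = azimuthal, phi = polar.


rho = sqrt(20^2 + 11^2 + 17^2) = 28.4605
theta = atan2(11, 20) = 28.8108 deg
phi = acos(17/28.4605) = 53.3219 deg

rho = 28.4605, theta = 28.8108 deg, phi = 53.3219 deg
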